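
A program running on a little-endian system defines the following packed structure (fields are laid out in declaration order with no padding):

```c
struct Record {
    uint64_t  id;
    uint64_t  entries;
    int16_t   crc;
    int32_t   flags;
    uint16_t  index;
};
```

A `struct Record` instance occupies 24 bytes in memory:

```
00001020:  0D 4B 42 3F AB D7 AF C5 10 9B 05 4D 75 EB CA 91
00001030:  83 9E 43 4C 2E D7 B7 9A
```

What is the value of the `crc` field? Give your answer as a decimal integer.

`crc` follows `id` (8 B), `entries` (8 B), so it starts at offset 8 + 8 = 16 and occupies 2 bytes.
Bytes at offsets 16..17: 83 9E.
Little-endian stores the least-significant byte at the lowest address.
Reassemble most-significant byte first: 9E 83 → 0x9E83.
Top bit is set, so as a signed 16-bit value this is 0x9E83 − 2^16 = -24957.

-24957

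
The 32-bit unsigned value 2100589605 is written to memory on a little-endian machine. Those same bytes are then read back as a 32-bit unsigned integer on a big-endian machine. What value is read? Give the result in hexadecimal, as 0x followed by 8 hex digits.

2100589605 in 32-bit hexadecimal is 0x7D347425.
Stored little-endian, the bytes at ascending addresses are 25 74 34 7D.
Read back as big-endian, the last byte is least significant, giving 0x2574347D.

0x2574347D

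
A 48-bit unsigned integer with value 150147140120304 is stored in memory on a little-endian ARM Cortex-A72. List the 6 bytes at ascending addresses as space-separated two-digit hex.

150147140120304 in hexadecimal, padded to 48 bits, is 0x888EDAF36EF0.
Split into bytes (most-significant first): 88 8E DA F3 6E F0.
Little-endian stores the least-significant byte at the lowest address.
So at ascending addresses the bytes are F0 6E F3 DA 8E 88.

F0 6E F3 DA 8E 88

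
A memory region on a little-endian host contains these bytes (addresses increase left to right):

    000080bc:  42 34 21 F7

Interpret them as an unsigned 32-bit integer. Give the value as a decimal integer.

Little-endian: lowest address holds the least-significant byte.
Reassemble most-significant byte first: F7 21 34 42 → 0xF7213442.
0xF7213442 = 4146148418.

4146148418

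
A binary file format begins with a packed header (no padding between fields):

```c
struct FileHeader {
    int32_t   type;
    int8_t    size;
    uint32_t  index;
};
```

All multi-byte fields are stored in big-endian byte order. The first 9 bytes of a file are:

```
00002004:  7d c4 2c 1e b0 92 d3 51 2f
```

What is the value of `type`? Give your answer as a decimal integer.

2110008350

`type` is the first field, at byte offset 0, occupying 4 bytes.
Bytes at offsets 0..3: 7D C4 2C 1E.
In big-endian order the high byte comes first in memory.
The bytes are already most-significant first: 0x7DC42C1E.
0x7DC42C1E = 2110008350.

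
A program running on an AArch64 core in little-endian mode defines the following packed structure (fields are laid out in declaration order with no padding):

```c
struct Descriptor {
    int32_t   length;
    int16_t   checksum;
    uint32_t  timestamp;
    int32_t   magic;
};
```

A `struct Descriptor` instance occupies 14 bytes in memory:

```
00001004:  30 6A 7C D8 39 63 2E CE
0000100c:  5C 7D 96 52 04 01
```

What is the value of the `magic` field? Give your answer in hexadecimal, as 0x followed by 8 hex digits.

`magic` follows `length` (4 B), `checksum` (2 B), `timestamp` (4 B), so it starts at offset 4 + 2 + 4 = 10 and occupies 4 bytes.
Bytes at offsets 10..13: 96 52 04 01.
Little-endian: lowest address holds the least-significant byte.
Reassemble most-significant byte first: 01 04 52 96 → 0x01045296.

0x01045296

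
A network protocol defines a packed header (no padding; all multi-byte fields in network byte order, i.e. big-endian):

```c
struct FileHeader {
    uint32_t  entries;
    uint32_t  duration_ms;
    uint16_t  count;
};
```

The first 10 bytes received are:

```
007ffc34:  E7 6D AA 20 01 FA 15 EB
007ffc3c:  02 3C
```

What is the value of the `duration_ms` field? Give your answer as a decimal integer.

33166827

`duration_ms` follows `entries` (4 bytes), so it starts at byte offset 4 and occupies 4 bytes.
Bytes at offsets 4..7: 01 FA 15 EB.
Big-endian: lowest address holds the most-significant byte.
The bytes are already most-significant first: 0x01FA15EB.
0x01FA15EB = 33166827.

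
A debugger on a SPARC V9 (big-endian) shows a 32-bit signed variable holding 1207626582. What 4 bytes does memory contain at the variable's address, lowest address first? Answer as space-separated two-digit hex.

47 FA EB 56

1207626582 in hexadecimal, padded to 32 bits, is 0x47FAEB56.
Split into bytes (most-significant first): 47 FA EB 56.
Big-endian: lowest address holds the most-significant byte.
So the memory order matches the most-significant-first order: 47 FA EB 56.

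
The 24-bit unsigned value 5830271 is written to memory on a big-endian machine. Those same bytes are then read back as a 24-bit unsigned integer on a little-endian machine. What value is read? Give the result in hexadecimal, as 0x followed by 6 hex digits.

0x7FF658

5830271 in 24-bit hexadecimal is 0x58F67F.
Stored big-endian, the bytes at ascending addresses are 58 F6 7F.
Read back as little-endian, the first byte is least significant, giving 0x7FF658.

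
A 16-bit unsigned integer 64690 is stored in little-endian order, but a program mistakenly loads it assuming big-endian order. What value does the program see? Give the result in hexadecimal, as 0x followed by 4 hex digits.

64690 in 16-bit hexadecimal is 0xFCB2.
Stored little-endian, the bytes at ascending addresses are B2 FC.
Read back as big-endian, the last byte is least significant, giving 0xB2FC.

0xB2FC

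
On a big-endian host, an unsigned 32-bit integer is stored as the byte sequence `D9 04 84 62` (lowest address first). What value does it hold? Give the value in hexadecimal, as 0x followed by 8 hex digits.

Big-endian: lowest address holds the most-significant byte.
The bytes are already most-significant first: 0xD9048462.

0xD9048462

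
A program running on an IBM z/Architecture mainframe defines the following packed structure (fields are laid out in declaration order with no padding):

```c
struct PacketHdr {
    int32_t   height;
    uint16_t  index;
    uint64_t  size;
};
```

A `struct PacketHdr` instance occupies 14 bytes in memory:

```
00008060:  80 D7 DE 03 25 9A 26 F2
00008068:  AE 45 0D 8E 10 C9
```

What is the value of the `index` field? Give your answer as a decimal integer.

`index` follows `height` (4 bytes), so it starts at byte offset 4 and occupies 2 bytes.
Bytes at offsets 4..5: 25 9A.
Big-endian: lowest address holds the most-significant byte.
The bytes are already most-significant first: 0x259A.
0x259A = 9626.

9626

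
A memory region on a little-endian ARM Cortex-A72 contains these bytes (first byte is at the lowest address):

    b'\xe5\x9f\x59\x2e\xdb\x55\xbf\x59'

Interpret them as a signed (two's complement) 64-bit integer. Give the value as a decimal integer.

In little-endian order the low byte comes first in memory.
Reassemble most-significant byte first: 59 BF 55 DB 2E 59 9F E5 → 0x59BF55DB2E599FE5.
0x59BF55DB2E599FE5 = 6466981989791145957.

6466981989791145957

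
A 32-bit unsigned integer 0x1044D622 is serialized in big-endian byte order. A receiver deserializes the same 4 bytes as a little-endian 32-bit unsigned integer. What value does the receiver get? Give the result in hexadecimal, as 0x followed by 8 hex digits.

Stored big-endian, the bytes at ascending addresses are 10 44 D6 22.
Read back as little-endian, the first byte is least significant, giving 0x22D64410.

0x22D64410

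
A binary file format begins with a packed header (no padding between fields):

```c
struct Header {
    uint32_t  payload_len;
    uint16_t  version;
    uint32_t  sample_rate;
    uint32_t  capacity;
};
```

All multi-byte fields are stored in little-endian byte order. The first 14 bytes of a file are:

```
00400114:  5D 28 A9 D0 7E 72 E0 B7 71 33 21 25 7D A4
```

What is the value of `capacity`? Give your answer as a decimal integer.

`capacity` follows `payload_len` (4 B), `version` (2 B), `sample_rate` (4 B), so it starts at offset 4 + 2 + 4 = 10 and occupies 4 bytes.
Bytes at offsets 10..13: 21 25 7D A4.
Little-endian stores the least-significant byte at the lowest address.
Reassemble most-significant byte first: A4 7D 25 21 → 0xA47D2521.
0xA47D2521 = 2759664929.

2759664929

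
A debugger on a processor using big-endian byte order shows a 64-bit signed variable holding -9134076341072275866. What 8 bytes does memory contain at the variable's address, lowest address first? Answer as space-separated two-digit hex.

81 3D 3D F6 53 16 56 66

Two's complement of -9134076341072275866 in 64 bits: 9134076341072275866 = 0x7EC2C209ACE9A99A; invert → 0x813D3DF653165665; add 1 → 0x813D3DF653165666.
Split into bytes (most-significant first): 81 3D 3D F6 53 16 56 66.
In big-endian order the high byte comes first in memory.
So the memory order matches the most-significant-first order: 81 3D 3D F6 53 16 56 66.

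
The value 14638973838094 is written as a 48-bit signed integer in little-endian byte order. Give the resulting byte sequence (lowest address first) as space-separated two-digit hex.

14638973838094 in hexadecimal, padded to 48 bits, is 0x0D5066D5E30E.
Split into bytes (most-significant first): 0D 50 66 D5 E3 0E.
Little-endian: lowest address holds the least-significant byte.
So at ascending addresses the bytes are 0E E3 D5 66 50 0D.

0E E3 D5 66 50 0D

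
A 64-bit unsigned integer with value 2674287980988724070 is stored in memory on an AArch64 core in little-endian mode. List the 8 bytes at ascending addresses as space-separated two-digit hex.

2674287980988724070 in hexadecimal, padded to 64 bits, is 0x251CFABFEDEDF366.
Split into bytes (most-significant first): 25 1C FA BF ED ED F3 66.
In little-endian order the low byte comes first in memory.
So at ascending addresses the bytes are 66 F3 ED ED BF FA 1C 25.

66 F3 ED ED BF FA 1C 25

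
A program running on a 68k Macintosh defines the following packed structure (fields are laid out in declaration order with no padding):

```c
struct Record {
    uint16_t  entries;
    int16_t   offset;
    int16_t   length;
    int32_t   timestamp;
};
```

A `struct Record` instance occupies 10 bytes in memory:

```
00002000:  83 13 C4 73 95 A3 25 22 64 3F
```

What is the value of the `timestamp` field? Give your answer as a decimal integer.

623010879

`timestamp` follows `entries` (2 B), `offset` (2 B), `length` (2 B), so it starts at offset 2 + 2 + 2 = 6 and occupies 4 bytes.
Bytes at offsets 6..9: 25 22 64 3F.
In big-endian order the high byte comes first in memory.
The bytes are already most-significant first: 0x2522643F.
0x2522643F = 623010879.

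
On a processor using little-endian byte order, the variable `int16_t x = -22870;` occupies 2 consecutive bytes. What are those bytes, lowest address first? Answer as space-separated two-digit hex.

AA A6

Two's complement of -22870 in 16 bits: 22870 = 0x5956; invert → 0xA6A9; add 1 → 0xA6AA.
Split into bytes (most-significant first): A6 AA.
In little-endian order the low byte comes first in memory.
So at ascending addresses the bytes are AA A6.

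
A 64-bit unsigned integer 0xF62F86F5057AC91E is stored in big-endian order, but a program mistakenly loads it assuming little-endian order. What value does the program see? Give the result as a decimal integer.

2218438457469317110

Stored big-endian, the bytes at ascending addresses are F6 2F 86 F5 05 7A C9 1E.
Read back as little-endian, the first byte is least significant, giving 0x1EC97A05F5862FF6.
0x1EC97A05F5862FF6 = 2218438457469317110.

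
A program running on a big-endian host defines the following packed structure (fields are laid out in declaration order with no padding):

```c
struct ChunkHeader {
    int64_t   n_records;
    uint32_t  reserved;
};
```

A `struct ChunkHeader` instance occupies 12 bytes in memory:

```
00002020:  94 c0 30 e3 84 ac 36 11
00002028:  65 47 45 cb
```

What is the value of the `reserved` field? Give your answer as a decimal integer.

`reserved` follows `n_records` (8 bytes), so it starts at byte offset 8 and occupies 4 bytes.
Bytes at offsets 8..11: 65 47 45 CB.
In big-endian order the high byte comes first in memory.
The bytes are already most-significant first: 0x654745CB.
0x654745CB = 1699169739.

1699169739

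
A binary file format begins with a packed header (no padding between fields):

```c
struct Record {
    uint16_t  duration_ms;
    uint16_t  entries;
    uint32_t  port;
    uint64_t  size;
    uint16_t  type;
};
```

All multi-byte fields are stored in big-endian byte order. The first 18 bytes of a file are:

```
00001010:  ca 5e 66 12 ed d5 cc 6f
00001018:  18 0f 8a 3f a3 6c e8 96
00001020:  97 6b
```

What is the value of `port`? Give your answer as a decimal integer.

`port` follows `duration_ms` (2 B), `entries` (2 B), so it starts at offset 2 + 2 = 4 and occupies 4 bytes.
Bytes at offsets 4..7: ED D5 CC 6F.
Big-endian: lowest address holds the most-significant byte.
The bytes are already most-significant first: 0xEDD5CC6F.
0xEDD5CC6F = 3990211695.

3990211695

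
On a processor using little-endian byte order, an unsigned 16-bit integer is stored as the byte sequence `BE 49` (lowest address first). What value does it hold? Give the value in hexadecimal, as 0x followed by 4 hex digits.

Little-endian: lowest address holds the least-significant byte.
Reassemble most-significant byte first: 49 BE → 0x49BE.

0x49BE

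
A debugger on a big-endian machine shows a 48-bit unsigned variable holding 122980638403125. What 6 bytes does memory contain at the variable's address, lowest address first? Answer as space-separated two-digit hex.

122980638403125 in hexadecimal, padded to 48 bits, is 0x6FD9A9442A35.
Split into bytes (most-significant first): 6F D9 A9 44 2A 35.
Big-endian: lowest address holds the most-significant byte.
So the memory order matches the most-significant-first order: 6F D9 A9 44 2A 35.

6F D9 A9 44 2A 35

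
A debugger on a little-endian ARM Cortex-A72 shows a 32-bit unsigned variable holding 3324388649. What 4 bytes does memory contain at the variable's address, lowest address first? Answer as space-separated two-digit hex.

3324388649 in hexadecimal, padded to 32 bits, is 0xC6262529.
Split into bytes (most-significant first): C6 26 25 29.
Little-endian stores the least-significant byte at the lowest address.
So at ascending addresses the bytes are 29 25 26 C6.

29 25 26 C6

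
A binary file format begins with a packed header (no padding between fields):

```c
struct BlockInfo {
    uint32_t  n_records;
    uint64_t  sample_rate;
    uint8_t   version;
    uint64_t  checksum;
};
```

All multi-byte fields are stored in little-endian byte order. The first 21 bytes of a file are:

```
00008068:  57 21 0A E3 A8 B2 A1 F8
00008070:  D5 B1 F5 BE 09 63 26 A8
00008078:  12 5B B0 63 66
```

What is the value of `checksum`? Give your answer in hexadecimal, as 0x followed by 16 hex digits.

`checksum` follows `n_records` (4 B), `sample_rate` (8 B), `version` (1 B), so it starts at offset 4 + 8 + 1 = 13 and occupies 8 bytes.
Bytes at offsets 13..20: 63 26 A8 12 5B B0 63 66.
In little-endian order the low byte comes first in memory.
Reassemble most-significant byte first: 66 63 B0 5B 12 A8 26 63 → 0x6663B05B12A82663.

0x6663B05B12A82663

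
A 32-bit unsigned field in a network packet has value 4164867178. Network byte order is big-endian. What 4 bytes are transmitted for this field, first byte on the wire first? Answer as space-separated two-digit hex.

4164867178 in hexadecimal, padded to 32 bits, is 0xF83ED46A.
Split into bytes (most-significant first): F8 3E D4 6A.
Big-endian: lowest address holds the most-significant byte.
So the memory order matches the most-significant-first order: F8 3E D4 6A.

F8 3E D4 6A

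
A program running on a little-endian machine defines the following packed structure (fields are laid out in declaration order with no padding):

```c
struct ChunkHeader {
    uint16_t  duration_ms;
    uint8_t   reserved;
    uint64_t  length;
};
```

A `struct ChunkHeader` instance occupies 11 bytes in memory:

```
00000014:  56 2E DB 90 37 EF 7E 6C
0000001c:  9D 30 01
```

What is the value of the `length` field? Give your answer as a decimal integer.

85741482231674768

`length` follows `duration_ms` (2 B), `reserved` (1 B), so it starts at offset 2 + 1 = 3 and occupies 8 bytes.
Bytes at offsets 3..10: 90 37 EF 7E 6C 9D 30 01.
In little-endian order the low byte comes first in memory.
Reassemble most-significant byte first: 01 30 9D 6C 7E EF 37 90 → 0x01309D6C7EEF3790.
0x01309D6C7EEF3790 = 85741482231674768.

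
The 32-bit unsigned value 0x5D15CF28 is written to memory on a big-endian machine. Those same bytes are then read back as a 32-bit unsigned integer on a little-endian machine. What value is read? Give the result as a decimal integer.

684660061

Stored big-endian, the bytes at ascending addresses are 5D 15 CF 28.
Read back as little-endian, the first byte is least significant, giving 0x28CF155D.
0x28CF155D = 684660061.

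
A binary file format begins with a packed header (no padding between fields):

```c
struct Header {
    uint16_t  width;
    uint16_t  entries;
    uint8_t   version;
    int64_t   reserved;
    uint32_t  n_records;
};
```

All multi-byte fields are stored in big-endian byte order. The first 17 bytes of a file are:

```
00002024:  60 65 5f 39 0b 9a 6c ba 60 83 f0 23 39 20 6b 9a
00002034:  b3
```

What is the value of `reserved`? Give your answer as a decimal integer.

-7319270370690718919

`reserved` follows `width` (2 B), `entries` (2 B), `version` (1 B), so it starts at offset 2 + 2 + 1 = 5 and occupies 8 bytes.
Bytes at offsets 5..12: 9A 6C BA 60 83 F0 23 39.
Big-endian: lowest address holds the most-significant byte.
The bytes are already most-significant first: 0x9A6CBA6083F02339.
Top bit is set, so as a signed 64-bit value this is 0x9A6CBA6083F02339 − 2^64 = -7319270370690718919.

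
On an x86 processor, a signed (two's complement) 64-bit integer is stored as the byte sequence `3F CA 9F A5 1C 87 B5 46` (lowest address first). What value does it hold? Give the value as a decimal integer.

5095127110547130943

Little-endian: lowest address holds the least-significant byte.
Reassemble most-significant byte first: 46 B5 87 1C A5 9F CA 3F → 0x46B5871CA59FCA3F.
0x46B5871CA59FCA3F = 5095127110547130943.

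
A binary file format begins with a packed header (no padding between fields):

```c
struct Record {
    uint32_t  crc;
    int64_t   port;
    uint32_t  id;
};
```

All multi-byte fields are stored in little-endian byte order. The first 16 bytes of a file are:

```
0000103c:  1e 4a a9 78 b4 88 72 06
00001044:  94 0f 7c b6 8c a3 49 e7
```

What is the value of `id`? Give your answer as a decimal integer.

`id` follows `crc` (4 B), `port` (8 B), so it starts at offset 4 + 8 = 12 and occupies 4 bytes.
Bytes at offsets 12..15: 8C A3 49 E7.
Little-endian stores the least-significant byte at the lowest address.
Reassemble most-significant byte first: E7 49 A3 8C → 0xE749A38C.
0xE749A38C = 3880362892.

3880362892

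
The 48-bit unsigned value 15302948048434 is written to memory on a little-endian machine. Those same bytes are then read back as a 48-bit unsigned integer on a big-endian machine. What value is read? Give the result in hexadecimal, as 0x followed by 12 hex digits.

0x324EC8FEEA0D

15302948048434 in 48-bit hexadecimal is 0x0DEAFEC84E32.
Stored little-endian, the bytes at ascending addresses are 32 4E C8 FE EA 0D.
Read back as big-endian, the last byte is least significant, giving 0x324EC8FEEA0D.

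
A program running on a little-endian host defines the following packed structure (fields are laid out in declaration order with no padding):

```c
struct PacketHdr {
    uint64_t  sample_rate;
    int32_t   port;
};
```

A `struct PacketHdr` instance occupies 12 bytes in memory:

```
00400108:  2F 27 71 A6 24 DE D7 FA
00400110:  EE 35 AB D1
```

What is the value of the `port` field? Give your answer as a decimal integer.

`port` follows `sample_rate` (8 bytes), so it starts at byte offset 8 and occupies 4 bytes.
Bytes at offsets 8..11: EE 35 AB D1.
Little-endian stores the least-significant byte at the lowest address.
Reassemble most-significant byte first: D1 AB 35 EE → 0xD1AB35EE.
Top bit is set, so as a signed 32-bit value this is 0xD1AB35EE − 2^32 = -777308690.

-777308690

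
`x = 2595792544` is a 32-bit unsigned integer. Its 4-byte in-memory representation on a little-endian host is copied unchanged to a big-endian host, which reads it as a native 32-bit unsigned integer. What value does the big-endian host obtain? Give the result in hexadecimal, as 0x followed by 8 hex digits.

2595792544 in 32-bit hexadecimal is 0x9AB8A6A0.
Stored little-endian, the bytes at ascending addresses are A0 A6 B8 9A.
Read back as big-endian, the last byte is least significant, giving 0xA0A6B89A.

0xA0A6B89A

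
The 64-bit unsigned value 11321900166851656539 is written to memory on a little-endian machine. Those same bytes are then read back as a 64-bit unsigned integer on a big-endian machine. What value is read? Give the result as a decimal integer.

6628067452799950749

11321900166851656539 in 64-bit hexadecimal is 0x9D1F78373BA0FB5B.
Stored little-endian, the bytes at ascending addresses are 5B FB A0 3B 37 78 1F 9D.
Read back as big-endian, the last byte is least significant, giving 0x5BFBA03B37781F9D.
0x5BFBA03B37781F9D = 6628067452799950749.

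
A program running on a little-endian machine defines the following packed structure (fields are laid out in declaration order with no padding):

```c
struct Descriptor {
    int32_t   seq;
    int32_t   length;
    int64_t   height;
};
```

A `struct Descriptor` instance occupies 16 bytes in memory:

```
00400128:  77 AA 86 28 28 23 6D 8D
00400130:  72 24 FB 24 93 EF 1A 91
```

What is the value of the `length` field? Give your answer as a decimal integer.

-1922227416

`length` follows `seq` (4 bytes), so it starts at byte offset 4 and occupies 4 bytes.
Bytes at offsets 4..7: 28 23 6D 8D.
In little-endian order the low byte comes first in memory.
Reassemble most-significant byte first: 8D 6D 23 28 → 0x8D6D2328.
Top bit is set, so as a signed 32-bit value this is 0x8D6D2328 − 2^32 = -1922227416.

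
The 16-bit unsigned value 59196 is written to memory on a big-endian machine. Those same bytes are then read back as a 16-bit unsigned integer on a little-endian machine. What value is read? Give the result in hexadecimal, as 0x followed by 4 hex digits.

0x3CE7

59196 in 16-bit hexadecimal is 0xE73C.
Stored big-endian, the bytes at ascending addresses are E7 3C.
Read back as little-endian, the first byte is least significant, giving 0x3CE7.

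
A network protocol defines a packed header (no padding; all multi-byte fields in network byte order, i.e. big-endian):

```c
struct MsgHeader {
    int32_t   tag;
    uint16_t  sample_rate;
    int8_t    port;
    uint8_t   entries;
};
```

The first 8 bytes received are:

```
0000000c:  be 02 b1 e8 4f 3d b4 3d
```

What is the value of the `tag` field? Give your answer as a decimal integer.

`tag` is the first field, at byte offset 0, occupying 4 bytes.
Bytes at offsets 0..3: BE 02 B1 E8.
Big-endian: lowest address holds the most-significant byte.
The bytes are already most-significant first: 0xBE02B1E8.
Top bit is set, so as a signed 32-bit value this is 0xBE02B1E8 − 2^32 = -1107119640.

-1107119640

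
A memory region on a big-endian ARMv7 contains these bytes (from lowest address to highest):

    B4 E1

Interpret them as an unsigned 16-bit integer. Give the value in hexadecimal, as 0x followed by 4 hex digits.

In big-endian order the high byte comes first in memory.
The bytes are already most-significant first: 0xB4E1.

0xB4E1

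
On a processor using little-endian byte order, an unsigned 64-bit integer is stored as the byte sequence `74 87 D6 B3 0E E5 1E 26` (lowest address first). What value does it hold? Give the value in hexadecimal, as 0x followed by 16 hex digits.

0x261EE50EB3D68774

In little-endian order the low byte comes first in memory.
Reassemble most-significant byte first: 26 1E E5 0E B3 D6 87 74 → 0x261EE50EB3D68774.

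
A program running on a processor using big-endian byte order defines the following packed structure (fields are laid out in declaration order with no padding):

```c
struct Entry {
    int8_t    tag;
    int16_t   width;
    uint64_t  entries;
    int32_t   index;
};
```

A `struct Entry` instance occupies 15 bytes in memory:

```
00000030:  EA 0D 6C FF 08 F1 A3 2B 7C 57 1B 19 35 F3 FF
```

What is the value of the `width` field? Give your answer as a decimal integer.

`width` follows `tag` (1 byte), so it starts at byte offset 1 and occupies 2 bytes.
Bytes at offsets 1..2: 0D 6C.
Big-endian: lowest address holds the most-significant byte.
The bytes are already most-significant first: 0x0D6C.
0x0D6C = 3436.

3436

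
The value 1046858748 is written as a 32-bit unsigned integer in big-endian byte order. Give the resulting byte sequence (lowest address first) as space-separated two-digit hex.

1046858748 in hexadecimal, padded to 32 bits, is 0x3E65CBFC.
Split into bytes (most-significant first): 3E 65 CB FC.
Big-endian stores the most-significant byte at the lowest address.
So the memory order matches the most-significant-first order: 3E 65 CB FC.

3E 65 CB FC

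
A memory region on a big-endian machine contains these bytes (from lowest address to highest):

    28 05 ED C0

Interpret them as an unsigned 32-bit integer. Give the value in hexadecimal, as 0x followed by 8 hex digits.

0x2805EDC0

In big-endian order the high byte comes first in memory.
The bytes are already most-significant first: 0x2805EDC0.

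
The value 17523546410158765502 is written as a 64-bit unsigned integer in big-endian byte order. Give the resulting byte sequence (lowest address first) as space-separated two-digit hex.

17523546410158765502 in hexadecimal, padded to 64 bits, is 0xF330249DC695B5BE.
Split into bytes (most-significant first): F3 30 24 9D C6 95 B5 BE.
Big-endian: lowest address holds the most-significant byte.
So the memory order matches the most-significant-first order: F3 30 24 9D C6 95 B5 BE.

F3 30 24 9D C6 95 B5 BE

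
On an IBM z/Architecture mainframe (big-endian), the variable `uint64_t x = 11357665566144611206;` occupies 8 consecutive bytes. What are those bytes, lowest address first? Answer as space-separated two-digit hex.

11357665566144611206 in hexadecimal, padded to 64 bits, is 0x9D9E88A82BBC4386.
Split into bytes (most-significant first): 9D 9E 88 A8 2B BC 43 86.
In big-endian order the high byte comes first in memory.
So the memory order matches the most-significant-first order: 9D 9E 88 A8 2B BC 43 86.

9D 9E 88 A8 2B BC 43 86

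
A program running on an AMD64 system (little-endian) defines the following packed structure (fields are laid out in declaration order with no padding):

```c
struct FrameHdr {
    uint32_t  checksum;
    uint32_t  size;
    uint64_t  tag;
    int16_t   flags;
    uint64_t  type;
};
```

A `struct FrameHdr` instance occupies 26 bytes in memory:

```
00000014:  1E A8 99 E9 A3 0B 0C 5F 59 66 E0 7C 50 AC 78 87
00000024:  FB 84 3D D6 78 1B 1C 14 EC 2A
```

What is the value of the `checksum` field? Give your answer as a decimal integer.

`checksum` is the first field, at byte offset 0, occupying 4 bytes.
Bytes at offsets 0..3: 1E A8 99 E9.
In little-endian order the low byte comes first in memory.
Reassemble most-significant byte first: E9 99 A8 1E → 0xE999A81E.
0xE999A81E = 3919161374.

3919161374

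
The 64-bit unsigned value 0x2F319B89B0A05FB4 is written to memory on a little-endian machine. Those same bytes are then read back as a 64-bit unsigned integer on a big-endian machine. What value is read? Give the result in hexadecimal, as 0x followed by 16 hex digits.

0xB45FA0B0899B312F

Stored little-endian, the bytes at ascending addresses are B4 5F A0 B0 89 9B 31 2F.
Read back as big-endian, the last byte is least significant, giving 0xB45FA0B0899B312F.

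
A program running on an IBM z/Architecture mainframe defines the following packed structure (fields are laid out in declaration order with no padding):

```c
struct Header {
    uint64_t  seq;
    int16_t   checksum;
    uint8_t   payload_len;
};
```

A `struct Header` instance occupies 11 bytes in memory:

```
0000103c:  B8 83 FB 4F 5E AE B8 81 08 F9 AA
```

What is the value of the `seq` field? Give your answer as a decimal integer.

`seq` is the first field, at byte offset 0, occupying 8 bytes.
Bytes at offsets 0..7: B8 83 FB 4F 5E AE B8 81.
In big-endian order the high byte comes first in memory.
The bytes are already most-significant first: 0xB883FB4F5EAEB881.
0xB883FB4F5EAEB881 = 13295746843237333121.

13295746843237333121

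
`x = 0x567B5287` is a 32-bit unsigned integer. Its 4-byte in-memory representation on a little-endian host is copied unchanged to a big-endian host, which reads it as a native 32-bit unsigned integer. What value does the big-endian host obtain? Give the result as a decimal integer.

2270329686

Stored little-endian, the bytes at ascending addresses are 87 52 7B 56.
Read back as big-endian, the last byte is least significant, giving 0x87527B56.
0x87527B56 = 2270329686.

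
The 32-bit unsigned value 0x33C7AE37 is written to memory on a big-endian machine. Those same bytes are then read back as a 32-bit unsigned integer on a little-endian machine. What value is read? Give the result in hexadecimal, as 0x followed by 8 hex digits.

Stored big-endian, the bytes at ascending addresses are 33 C7 AE 37.
Read back as little-endian, the first byte is least significant, giving 0x37AEC733.

0x37AEC733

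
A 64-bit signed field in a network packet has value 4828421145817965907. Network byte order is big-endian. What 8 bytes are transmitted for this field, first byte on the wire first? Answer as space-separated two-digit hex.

4828421145817965907 in hexadecimal, padded to 64 bits, is 0x4301FF733676E553.
Split into bytes (most-significant first): 43 01 FF 73 36 76 E5 53.
Big-endian: lowest address holds the most-significant byte.
So the memory order matches the most-significant-first order: 43 01 FF 73 36 76 E5 53.

43 01 FF 73 36 76 E5 53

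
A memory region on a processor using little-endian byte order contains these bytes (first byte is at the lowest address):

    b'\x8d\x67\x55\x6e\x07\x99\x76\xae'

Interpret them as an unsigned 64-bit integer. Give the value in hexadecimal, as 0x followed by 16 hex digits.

Little-endian: lowest address holds the least-significant byte.
Reassemble most-significant byte first: AE 76 99 07 6E 55 67 8D → 0xAE7699076E55678D.

0xAE7699076E55678D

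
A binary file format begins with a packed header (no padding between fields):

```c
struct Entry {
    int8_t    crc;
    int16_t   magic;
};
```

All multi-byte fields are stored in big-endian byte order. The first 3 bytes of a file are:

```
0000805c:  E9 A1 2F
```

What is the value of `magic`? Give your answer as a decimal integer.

-24273

`magic` follows `crc` (1 byte), so it starts at byte offset 1 and occupies 2 bytes.
Bytes at offsets 1..2: A1 2F.
Big-endian stores the most-significant byte at the lowest address.
The bytes are already most-significant first: 0xA12F.
Top bit is set, so as a signed 16-bit value this is 0xA12F − 2^16 = -24273.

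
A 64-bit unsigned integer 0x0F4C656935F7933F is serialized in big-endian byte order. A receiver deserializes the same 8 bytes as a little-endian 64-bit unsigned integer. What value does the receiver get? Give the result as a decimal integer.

Stored big-endian, the bytes at ascending addresses are 0F 4C 65 69 35 F7 93 3F.
Read back as little-endian, the first byte is least significant, giving 0x3F93F73569654C0F.
0x3F93F73569654C0F = 4581277054739500047.

4581277054739500047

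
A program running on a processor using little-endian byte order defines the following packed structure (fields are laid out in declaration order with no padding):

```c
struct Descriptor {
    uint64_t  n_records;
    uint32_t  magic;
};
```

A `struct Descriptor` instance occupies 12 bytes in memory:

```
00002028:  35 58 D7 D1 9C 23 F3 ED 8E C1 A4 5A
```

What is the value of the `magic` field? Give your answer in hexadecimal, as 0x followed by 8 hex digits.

0x5AA4C18E

`magic` follows `n_records` (8 bytes), so it starts at byte offset 8 and occupies 4 bytes.
Bytes at offsets 8..11: 8E C1 A4 5A.
Little-endian: lowest address holds the least-significant byte.
Reassemble most-significant byte first: 5A A4 C1 8E → 0x5AA4C18E.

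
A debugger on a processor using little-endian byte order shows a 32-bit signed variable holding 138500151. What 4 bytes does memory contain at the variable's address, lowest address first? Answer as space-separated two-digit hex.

138500151 in hexadecimal, padded to 32 bits, is 0x08415837.
Split into bytes (most-significant first): 08 41 58 37.
Little-endian: lowest address holds the least-significant byte.
So at ascending addresses the bytes are 37 58 41 08.

37 58 41 08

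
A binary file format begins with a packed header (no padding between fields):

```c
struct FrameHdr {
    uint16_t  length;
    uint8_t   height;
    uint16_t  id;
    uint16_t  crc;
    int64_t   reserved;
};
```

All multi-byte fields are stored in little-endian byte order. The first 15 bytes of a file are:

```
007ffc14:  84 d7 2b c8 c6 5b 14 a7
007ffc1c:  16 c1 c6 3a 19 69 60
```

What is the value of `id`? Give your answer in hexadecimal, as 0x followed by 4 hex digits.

`id` follows `length` (2 B), `height` (1 B), so it starts at offset 2 + 1 = 3 and occupies 2 bytes.
Bytes at offsets 3..4: C8 C6.
In little-endian order the low byte comes first in memory.
Reassemble most-significant byte first: C6 C8 → 0xC6C8.

0xC6C8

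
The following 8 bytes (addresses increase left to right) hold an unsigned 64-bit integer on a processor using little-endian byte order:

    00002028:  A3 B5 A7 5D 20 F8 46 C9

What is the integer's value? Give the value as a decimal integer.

14503552467887175075

Little-endian stores the least-significant byte at the lowest address.
Reassemble most-significant byte first: C9 46 F8 20 5D A7 B5 A3 → 0xC946F8205DA7B5A3.
0xC946F8205DA7B5A3 = 14503552467887175075.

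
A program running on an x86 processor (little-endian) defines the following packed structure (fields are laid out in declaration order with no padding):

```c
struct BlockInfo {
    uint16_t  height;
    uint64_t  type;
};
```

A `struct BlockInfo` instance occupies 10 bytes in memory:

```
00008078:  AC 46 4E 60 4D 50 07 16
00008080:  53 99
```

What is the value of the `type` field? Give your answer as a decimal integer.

`type` follows `height` (2 bytes), so it starts at byte offset 2 and occupies 8 bytes.
Bytes at offsets 2..9: 4E 60 4D 50 07 16 53 99.
Little-endian stores the least-significant byte at the lowest address.
Reassemble most-significant byte first: 99 53 16 07 50 4D 60 4E → 0x99531607504D604E.
0x99531607504D604E = 11048198531537789006.

11048198531537789006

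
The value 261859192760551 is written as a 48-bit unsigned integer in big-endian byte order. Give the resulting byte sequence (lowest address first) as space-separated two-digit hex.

EE 28 D8 2A 68 E7

261859192760551 in hexadecimal, padded to 48 bits, is 0xEE28D82A68E7.
Split into bytes (most-significant first): EE 28 D8 2A 68 E7.
Big-endian: lowest address holds the most-significant byte.
So the memory order matches the most-significant-first order: EE 28 D8 2A 68 E7.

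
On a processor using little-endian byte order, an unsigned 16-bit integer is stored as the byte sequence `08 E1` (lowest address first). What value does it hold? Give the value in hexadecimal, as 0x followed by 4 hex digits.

0xE108

Little-endian stores the least-significant byte at the lowest address.
Reassemble most-significant byte first: E1 08 → 0xE108.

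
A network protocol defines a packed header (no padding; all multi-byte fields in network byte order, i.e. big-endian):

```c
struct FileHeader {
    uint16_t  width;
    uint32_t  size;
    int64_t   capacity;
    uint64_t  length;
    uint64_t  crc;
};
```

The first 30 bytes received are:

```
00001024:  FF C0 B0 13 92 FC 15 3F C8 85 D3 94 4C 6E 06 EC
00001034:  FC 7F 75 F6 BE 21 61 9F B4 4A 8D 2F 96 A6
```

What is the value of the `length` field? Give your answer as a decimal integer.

499051283101433377

`length` follows `width` (2 B), `size` (4 B), `capacity` (8 B), so it starts at offset 2 + 4 + 8 = 14 and occupies 8 bytes.
Bytes at offsets 14..21: 06 EC FC 7F 75 F6 BE 21.
In big-endian order the high byte comes first in memory.
The bytes are already most-significant first: 0x06ECFC7F75F6BE21.
0x06ECFC7F75F6BE21 = 499051283101433377.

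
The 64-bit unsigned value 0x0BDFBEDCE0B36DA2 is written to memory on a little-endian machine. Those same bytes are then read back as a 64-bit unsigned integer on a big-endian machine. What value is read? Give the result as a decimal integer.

11704208784963329803

Stored little-endian, the bytes at ascending addresses are A2 6D B3 E0 DC BE DF 0B.
Read back as big-endian, the last byte is least significant, giving 0xA26DB3E0DCBEDF0B.
0xA26DB3E0DCBEDF0B = 11704208784963329803.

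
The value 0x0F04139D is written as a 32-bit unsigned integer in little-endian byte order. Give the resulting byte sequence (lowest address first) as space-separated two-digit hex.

9D 13 04 0F

Split into bytes (most-significant first): 0F 04 13 9D.
Little-endian: lowest address holds the least-significant byte.
So at ascending addresses the bytes are 9D 13 04 0F.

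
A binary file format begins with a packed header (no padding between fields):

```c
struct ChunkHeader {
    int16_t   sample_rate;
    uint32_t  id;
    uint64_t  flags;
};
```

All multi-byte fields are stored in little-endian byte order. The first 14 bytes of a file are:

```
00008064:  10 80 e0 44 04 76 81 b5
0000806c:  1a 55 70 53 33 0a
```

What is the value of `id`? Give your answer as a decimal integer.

1979991264

`id` follows `sample_rate` (2 bytes), so it starts at byte offset 2 and occupies 4 bytes.
Bytes at offsets 2..5: E0 44 04 76.
Little-endian stores the least-significant byte at the lowest address.
Reassemble most-significant byte first: 76 04 44 E0 → 0x760444E0.
0x760444E0 = 1979991264.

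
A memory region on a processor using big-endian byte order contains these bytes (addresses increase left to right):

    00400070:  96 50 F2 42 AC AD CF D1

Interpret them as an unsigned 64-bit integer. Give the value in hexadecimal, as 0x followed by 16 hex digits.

Big-endian stores the most-significant byte at the lowest address.
The bytes are already most-significant first: 0x9650F242ACADCFD1.

0x9650F242ACADCFD1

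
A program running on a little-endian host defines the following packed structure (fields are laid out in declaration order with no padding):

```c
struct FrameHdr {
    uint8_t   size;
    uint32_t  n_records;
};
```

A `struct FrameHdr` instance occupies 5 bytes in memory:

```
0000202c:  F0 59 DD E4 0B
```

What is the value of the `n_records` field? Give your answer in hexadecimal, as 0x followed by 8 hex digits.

0x0BE4DD59

`n_records` follows `size` (1 byte), so it starts at byte offset 1 and occupies 4 bytes.
Bytes at offsets 1..4: 59 DD E4 0B.
In little-endian order the low byte comes first in memory.
Reassemble most-significant byte first: 0B E4 DD 59 → 0x0BE4DD59.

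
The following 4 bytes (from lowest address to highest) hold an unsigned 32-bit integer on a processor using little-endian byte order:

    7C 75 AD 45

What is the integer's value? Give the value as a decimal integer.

Little-endian: lowest address holds the least-significant byte.
Reassemble most-significant byte first: 45 AD 75 7C → 0x45AD757C.
0x45AD757C = 1168995708.

1168995708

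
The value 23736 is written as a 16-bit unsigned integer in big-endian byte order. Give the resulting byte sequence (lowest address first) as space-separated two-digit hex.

23736 in hexadecimal, padded to 16 bits, is 0x5CB8.
Split into bytes (most-significant first): 5C B8.
Big-endian: lowest address holds the most-significant byte.
So the memory order matches the most-significant-first order: 5C B8.

5C B8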